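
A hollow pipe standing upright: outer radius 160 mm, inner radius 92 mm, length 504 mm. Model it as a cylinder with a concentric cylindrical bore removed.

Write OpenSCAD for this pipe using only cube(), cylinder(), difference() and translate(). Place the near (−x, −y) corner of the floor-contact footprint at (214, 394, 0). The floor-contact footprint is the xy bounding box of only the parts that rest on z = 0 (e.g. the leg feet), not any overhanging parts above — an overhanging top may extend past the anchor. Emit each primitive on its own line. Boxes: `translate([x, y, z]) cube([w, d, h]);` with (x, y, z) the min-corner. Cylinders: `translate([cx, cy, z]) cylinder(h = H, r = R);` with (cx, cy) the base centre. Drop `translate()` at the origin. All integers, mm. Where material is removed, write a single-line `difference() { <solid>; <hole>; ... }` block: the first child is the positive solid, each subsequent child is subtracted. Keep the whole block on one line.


difference() { translate([374, 554, 0]) cylinder(h = 504, r = 160); translate([374, 554, 0]) cylinder(h = 504, r = 92); }


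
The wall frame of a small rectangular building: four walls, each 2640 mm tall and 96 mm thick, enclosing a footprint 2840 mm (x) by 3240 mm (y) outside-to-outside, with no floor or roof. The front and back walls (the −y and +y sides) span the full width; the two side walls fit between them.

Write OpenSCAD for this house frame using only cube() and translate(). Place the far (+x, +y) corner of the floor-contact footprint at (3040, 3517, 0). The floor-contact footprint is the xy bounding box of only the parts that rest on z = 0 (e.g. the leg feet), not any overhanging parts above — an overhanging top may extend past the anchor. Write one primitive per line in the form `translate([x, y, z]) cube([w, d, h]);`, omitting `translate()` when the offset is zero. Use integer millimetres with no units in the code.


translate([200, 277, 0]) cube([2840, 96, 2640]);
translate([200, 3421, 0]) cube([2840, 96, 2640]);
translate([200, 373, 0]) cube([96, 3048, 2640]);
translate([2944, 373, 0]) cube([96, 3048, 2640]);


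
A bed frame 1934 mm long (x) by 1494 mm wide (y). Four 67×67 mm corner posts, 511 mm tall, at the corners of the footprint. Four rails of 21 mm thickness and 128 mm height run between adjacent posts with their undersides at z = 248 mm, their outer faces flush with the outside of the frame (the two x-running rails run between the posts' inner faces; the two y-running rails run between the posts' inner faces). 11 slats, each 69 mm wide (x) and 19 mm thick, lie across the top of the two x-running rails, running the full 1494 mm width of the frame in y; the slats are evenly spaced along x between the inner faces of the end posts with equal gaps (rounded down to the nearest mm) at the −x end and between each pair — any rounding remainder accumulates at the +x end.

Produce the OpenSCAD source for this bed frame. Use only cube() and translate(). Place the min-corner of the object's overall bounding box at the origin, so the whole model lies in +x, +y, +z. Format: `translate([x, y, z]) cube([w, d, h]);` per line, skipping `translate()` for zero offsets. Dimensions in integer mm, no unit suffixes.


cube([67, 67, 511]);
translate([0, 1427, 0]) cube([67, 67, 511]);
translate([1867, 0, 0]) cube([67, 67, 511]);
translate([1867, 1427, 0]) cube([67, 67, 511]);
translate([67, 0, 248]) cube([1800, 21, 128]);
translate([67, 1473, 248]) cube([1800, 21, 128]);
translate([0, 67, 248]) cube([21, 1360, 128]);
translate([1913, 67, 248]) cube([21, 1360, 128]);
translate([153, 0, 376]) cube([69, 1494, 19]);
translate([308, 0, 376]) cube([69, 1494, 19]);
translate([463, 0, 376]) cube([69, 1494, 19]);
translate([618, 0, 376]) cube([69, 1494, 19]);
translate([773, 0, 376]) cube([69, 1494, 19]);
translate([928, 0, 376]) cube([69, 1494, 19]);
translate([1083, 0, 376]) cube([69, 1494, 19]);
translate([1238, 0, 376]) cube([69, 1494, 19]);
translate([1393, 0, 376]) cube([69, 1494, 19]);
translate([1548, 0, 376]) cube([69, 1494, 19]);
translate([1703, 0, 376]) cube([69, 1494, 19]);


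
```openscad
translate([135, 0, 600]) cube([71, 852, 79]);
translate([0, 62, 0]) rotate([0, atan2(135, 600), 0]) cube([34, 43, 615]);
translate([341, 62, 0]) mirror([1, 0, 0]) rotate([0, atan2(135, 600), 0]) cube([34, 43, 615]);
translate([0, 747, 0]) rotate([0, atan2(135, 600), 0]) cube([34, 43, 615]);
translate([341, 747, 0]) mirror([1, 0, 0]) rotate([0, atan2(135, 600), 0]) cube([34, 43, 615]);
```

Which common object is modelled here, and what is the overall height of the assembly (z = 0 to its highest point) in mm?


A sawhorse. The overall height is 679 mm.

A beam across two mirrored pairs of raked legs — a sawhorse. The beam's underside is at z = 600 (matching the legs' vertical rise in atan2(135, 600)) and the beam is 79 mm tall, so its top is at 600 + 79 = 679 mm. The raked legs top out at the beam's underside, so that is the highest point.


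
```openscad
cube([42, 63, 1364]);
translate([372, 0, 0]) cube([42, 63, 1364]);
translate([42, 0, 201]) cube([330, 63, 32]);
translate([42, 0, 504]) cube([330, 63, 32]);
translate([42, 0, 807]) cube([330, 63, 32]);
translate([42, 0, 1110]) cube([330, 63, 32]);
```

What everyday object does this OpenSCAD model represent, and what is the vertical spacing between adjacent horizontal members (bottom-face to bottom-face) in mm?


A ladder. The rung spacing is 303 mm.

Two tall 42×63 posts with 4 short bars between them — a ladder. Adjacent rungs sit at z = 201 and z = 504, so the spacing is 504 − 201 = 303 mm.


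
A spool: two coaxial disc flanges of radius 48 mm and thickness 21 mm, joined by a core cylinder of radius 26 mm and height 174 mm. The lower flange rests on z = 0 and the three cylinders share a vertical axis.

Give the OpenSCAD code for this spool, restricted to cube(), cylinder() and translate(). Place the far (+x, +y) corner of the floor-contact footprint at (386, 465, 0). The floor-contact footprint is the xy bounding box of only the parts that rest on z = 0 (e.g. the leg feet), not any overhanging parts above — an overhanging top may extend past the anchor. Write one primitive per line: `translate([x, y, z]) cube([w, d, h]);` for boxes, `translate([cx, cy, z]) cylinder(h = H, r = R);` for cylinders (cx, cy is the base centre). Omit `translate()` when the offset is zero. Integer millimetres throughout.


translate([338, 417, 0]) cylinder(h = 21, r = 48);
translate([338, 417, 21]) cylinder(h = 174, r = 26);
translate([338, 417, 195]) cylinder(h = 21, r = 48);


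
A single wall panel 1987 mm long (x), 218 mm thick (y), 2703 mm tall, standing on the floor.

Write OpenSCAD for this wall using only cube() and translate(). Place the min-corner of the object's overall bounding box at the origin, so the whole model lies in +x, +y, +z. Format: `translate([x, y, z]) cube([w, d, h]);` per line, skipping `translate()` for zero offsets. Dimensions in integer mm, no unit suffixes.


cube([1987, 218, 2703]);


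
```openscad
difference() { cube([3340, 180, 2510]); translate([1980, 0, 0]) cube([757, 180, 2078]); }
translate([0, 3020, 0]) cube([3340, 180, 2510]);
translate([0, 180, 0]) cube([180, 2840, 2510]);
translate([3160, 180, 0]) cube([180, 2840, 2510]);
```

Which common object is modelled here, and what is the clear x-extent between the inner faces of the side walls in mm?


A single room. The interior width is 2980 mm.

Four walls enclosing a rectangle with a door in the front wall — a room. Outside width 3340 minus two 180 mm walls gives 2980 mm.


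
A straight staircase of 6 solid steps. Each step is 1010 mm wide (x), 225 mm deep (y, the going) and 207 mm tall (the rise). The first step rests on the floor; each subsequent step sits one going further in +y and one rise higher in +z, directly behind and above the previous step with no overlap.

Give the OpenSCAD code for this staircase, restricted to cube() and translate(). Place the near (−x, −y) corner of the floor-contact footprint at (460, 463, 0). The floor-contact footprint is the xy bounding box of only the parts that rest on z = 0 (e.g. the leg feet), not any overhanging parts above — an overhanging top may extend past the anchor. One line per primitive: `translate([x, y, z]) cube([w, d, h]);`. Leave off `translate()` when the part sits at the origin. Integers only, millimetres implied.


translate([460, 463, 0]) cube([1010, 225, 207]);
translate([460, 688, 207]) cube([1010, 225, 207]);
translate([460, 913, 414]) cube([1010, 225, 207]);
translate([460, 1138, 621]) cube([1010, 225, 207]);
translate([460, 1363, 828]) cube([1010, 225, 207]);
translate([460, 1588, 1035]) cube([1010, 225, 207]);


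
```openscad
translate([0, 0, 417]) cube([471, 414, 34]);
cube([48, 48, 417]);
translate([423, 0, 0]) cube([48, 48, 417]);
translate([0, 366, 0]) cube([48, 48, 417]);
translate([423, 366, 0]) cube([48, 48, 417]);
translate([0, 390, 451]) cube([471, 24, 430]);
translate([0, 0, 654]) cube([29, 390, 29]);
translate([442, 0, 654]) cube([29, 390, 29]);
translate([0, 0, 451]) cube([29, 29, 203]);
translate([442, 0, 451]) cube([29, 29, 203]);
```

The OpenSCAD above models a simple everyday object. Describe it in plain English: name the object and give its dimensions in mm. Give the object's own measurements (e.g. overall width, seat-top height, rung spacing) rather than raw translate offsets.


A chair. The seat is a 471×414×34 mm slab with its top at z = 451 mm, on four 48×48 mm corner legs (flush with the seat edges, standing on z = 0). A flat backrest 24 mm thick, 430 mm tall, spans the full seat width and rises from the seat top along its +y edge, rear face flush with the rear of the seat. Two armrests of 29×29 mm section run along each side from the seat's front edge to the front of the backrest, top faces 232 mm above the seat top and outer faces flush with the seat's x-edges; a 29×29 mm post under the front of each armrest stands on the seat at the front corner.


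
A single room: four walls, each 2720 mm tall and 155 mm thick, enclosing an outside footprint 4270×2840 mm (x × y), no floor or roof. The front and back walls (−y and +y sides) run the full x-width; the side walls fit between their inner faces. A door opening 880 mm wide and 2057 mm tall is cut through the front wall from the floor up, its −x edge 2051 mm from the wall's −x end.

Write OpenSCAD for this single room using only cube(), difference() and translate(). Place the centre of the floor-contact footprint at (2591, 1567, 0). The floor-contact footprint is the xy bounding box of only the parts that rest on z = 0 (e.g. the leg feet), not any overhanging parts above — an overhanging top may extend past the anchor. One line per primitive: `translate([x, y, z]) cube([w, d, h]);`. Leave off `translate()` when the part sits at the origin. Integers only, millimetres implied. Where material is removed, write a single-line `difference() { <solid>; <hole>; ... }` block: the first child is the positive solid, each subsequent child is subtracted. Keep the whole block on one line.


difference() { translate([456, 147, 0]) cube([4270, 155, 2720]); translate([2507, 147, 0]) cube([880, 155, 2057]); }
translate([456, 2832, 0]) cube([4270, 155, 2720]);
translate([456, 302, 0]) cube([155, 2530, 2720]);
translate([4571, 302, 0]) cube([155, 2530, 2720]);


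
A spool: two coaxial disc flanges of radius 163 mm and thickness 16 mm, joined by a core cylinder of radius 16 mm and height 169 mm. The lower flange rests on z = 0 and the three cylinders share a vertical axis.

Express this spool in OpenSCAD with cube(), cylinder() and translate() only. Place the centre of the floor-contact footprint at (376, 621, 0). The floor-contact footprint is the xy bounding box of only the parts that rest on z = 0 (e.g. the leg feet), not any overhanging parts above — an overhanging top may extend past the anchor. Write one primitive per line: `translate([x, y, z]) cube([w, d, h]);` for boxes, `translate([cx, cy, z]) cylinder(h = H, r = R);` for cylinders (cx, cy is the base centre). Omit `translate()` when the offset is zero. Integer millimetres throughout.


translate([376, 621, 0]) cylinder(h = 16, r = 163);
translate([376, 621, 16]) cylinder(h = 169, r = 16);
translate([376, 621, 185]) cylinder(h = 16, r = 163);


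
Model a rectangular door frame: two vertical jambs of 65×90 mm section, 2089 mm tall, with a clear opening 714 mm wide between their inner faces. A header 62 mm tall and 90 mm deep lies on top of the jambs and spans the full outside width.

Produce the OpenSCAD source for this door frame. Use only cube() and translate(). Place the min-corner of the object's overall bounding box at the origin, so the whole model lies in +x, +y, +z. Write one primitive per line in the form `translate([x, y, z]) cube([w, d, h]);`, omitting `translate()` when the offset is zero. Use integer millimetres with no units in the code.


cube([65, 90, 2089]);
translate([779, 0, 0]) cube([65, 90, 2089]);
translate([0, 0, 2089]) cube([844, 90, 62]);


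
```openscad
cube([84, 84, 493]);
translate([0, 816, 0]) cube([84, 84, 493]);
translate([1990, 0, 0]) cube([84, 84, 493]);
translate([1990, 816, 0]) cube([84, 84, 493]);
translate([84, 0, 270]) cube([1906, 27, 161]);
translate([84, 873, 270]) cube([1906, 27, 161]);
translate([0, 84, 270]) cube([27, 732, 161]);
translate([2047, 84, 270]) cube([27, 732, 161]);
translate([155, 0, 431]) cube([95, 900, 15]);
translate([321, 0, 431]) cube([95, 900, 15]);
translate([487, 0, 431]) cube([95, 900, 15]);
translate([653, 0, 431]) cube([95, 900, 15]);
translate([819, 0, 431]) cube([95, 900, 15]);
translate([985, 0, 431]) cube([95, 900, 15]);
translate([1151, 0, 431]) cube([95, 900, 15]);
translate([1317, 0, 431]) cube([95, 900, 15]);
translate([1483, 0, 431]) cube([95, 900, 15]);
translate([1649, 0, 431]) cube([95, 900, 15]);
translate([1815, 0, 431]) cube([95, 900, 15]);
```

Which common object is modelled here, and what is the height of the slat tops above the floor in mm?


A bed frame. The slat-top height is 446 mm.

Four posts, four rails, and a row of slats — a bed frame. Slats sit on the rails at z = 270 + 161 = 431; with slat thickness 15, the top is 446 mm.


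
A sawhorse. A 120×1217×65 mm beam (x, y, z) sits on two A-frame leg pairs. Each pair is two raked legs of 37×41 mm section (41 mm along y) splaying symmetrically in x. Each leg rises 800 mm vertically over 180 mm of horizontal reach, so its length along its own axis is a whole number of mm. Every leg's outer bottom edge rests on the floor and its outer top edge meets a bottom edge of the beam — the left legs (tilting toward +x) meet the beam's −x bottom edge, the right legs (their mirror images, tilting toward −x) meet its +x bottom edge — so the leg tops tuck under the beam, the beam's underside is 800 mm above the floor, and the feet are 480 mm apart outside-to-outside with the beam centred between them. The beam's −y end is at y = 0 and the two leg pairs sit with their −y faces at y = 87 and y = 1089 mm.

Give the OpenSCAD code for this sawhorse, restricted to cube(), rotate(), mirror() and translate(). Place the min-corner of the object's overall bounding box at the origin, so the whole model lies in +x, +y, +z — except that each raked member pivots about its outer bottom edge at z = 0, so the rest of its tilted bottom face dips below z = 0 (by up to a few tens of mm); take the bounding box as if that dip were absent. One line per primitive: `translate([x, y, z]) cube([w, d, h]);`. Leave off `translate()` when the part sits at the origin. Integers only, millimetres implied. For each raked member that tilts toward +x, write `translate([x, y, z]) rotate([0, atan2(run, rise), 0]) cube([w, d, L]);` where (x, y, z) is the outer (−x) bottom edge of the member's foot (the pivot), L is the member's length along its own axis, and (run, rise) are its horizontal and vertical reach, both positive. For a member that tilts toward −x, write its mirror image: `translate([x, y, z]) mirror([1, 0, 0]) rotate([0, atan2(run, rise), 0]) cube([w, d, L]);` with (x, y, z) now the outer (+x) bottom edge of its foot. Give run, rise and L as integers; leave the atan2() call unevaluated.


// leg length = √(180² + 800²) = 820
// right-leg outer foot x = 2·180 + 120 = 480
// beam min-corner = (180, 0, 800)
translate([180, 0, 800]) cube([120, 1217, 65]);
translate([0, 87, 0]) rotate([0, atan2(180, 800), 0]) cube([37, 41, 820]);
translate([480, 87, 0]) mirror([1, 0, 0]) rotate([0, atan2(180, 800), 0]) cube([37, 41, 820]);
translate([0, 1089, 0]) rotate([0, atan2(180, 800), 0]) cube([37, 41, 820]);
translate([480, 1089, 0]) mirror([1, 0, 0]) rotate([0, atan2(180, 800), 0]) cube([37, 41, 820]);


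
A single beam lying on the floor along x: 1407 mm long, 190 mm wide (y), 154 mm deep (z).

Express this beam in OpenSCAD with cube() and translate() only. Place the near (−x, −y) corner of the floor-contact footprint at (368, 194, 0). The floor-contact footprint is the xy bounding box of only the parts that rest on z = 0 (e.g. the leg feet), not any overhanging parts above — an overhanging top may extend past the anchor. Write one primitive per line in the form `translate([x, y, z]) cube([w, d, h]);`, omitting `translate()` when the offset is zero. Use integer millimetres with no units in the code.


translate([368, 194, 0]) cube([1407, 190, 154]);


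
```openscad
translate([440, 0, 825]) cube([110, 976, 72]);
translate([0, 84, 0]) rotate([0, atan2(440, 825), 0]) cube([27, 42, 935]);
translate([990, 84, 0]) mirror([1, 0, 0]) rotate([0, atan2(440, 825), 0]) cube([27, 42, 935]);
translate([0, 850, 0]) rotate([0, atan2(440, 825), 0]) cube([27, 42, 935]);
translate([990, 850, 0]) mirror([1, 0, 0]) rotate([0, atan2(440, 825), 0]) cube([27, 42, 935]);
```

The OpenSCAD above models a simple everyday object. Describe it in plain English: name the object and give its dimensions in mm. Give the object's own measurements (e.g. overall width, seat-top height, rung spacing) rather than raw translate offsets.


A sawhorse. A 110×976×72 mm beam (x, y, z) sits on two A-frame leg pairs. Each pair is two raked legs of 27×42 mm section (42 mm along y) splaying symmetrically in x. Each leg rises 825 mm vertically over 440 mm of horizontal reach and is 935 mm long along its own axis. Every leg's outer bottom edge rests on the floor and its outer top edge meets a bottom edge of the beam — the left legs (tilting toward +x) meet the beam's −x bottom edge, the right legs (their mirror images, tilting toward −x) meet its +x bottom edge — so the leg tops tuck under the beam, the beam's underside is 825 mm above the floor, and the feet are 990 mm apart outside-to-outside with the beam centred between them. The two leg pairs are set in 84 mm from either end of the beam.


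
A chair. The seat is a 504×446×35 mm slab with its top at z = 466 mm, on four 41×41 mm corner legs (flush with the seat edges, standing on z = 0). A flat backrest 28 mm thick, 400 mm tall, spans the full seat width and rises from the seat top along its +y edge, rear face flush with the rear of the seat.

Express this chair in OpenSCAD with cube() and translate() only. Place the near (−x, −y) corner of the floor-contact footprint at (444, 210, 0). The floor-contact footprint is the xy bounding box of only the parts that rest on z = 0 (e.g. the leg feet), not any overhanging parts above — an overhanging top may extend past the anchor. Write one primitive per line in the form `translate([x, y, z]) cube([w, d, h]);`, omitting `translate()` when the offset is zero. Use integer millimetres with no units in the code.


// leg_h = 466 - 35 = 431
translate([444, 210, 431]) cube([504, 446, 35]);
translate([444, 210, 0]) cube([41, 41, 431]);
translate([907, 210, 0]) cube([41, 41, 431]);
translate([444, 615, 0]) cube([41, 41, 431]);
translate([907, 615, 0]) cube([41, 41, 431]);
translate([444, 628, 466]) cube([504, 28, 400]);


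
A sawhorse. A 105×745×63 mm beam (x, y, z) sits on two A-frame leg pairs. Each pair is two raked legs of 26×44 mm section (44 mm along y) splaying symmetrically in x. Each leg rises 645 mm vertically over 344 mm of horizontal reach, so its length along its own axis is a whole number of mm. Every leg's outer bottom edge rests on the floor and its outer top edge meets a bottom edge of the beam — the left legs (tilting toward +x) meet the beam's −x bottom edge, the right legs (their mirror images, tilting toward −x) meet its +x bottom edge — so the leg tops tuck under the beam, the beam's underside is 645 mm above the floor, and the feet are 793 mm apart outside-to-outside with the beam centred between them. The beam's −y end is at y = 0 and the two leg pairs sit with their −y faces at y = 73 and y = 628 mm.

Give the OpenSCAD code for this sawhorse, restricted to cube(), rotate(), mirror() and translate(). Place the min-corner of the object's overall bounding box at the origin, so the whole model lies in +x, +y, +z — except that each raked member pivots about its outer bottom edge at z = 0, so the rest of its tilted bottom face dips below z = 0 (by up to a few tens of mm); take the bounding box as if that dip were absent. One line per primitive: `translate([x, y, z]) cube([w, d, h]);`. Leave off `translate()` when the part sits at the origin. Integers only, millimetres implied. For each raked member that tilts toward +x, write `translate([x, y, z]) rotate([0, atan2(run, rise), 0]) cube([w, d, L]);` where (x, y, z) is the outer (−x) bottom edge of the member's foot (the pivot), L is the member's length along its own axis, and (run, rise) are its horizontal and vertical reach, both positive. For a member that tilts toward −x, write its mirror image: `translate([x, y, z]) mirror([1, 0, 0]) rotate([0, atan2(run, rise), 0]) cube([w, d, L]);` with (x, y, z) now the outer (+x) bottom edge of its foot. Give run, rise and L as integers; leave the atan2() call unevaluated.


translate([344, 0, 645]) cube([105, 745, 63]);
translate([0, 73, 0]) rotate([0, atan2(344, 645), 0]) cube([26, 44, 731]);
translate([793, 73, 0]) mirror([1, 0, 0]) rotate([0, atan2(344, 645), 0]) cube([26, 44, 731]);
translate([0, 628, 0]) rotate([0, atan2(344, 645), 0]) cube([26, 44, 731]);
translate([793, 628, 0]) mirror([1, 0, 0]) rotate([0, atan2(344, 645), 0]) cube([26, 44, 731]);


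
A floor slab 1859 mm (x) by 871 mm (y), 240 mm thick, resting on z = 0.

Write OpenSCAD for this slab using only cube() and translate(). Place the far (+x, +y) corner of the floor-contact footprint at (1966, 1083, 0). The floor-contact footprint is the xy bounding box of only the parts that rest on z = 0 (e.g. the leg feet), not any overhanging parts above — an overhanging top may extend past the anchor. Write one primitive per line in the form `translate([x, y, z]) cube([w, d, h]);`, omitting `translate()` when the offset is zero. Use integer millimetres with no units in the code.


translate([107, 212, 0]) cube([1859, 871, 240]);


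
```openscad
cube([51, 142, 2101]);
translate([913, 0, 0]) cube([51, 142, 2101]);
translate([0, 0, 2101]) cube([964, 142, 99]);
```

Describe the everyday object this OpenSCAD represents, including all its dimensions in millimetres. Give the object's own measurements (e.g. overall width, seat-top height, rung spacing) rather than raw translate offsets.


A door frame. The clear opening is 862 mm wide and 2101 mm high. Two 51 mm wide jambs, 142 mm deep, stand either side of the opening from the floor to the top of the opening. A 99 mm thick head sits across the top of both jambs, spanning the full outside width of the frame.


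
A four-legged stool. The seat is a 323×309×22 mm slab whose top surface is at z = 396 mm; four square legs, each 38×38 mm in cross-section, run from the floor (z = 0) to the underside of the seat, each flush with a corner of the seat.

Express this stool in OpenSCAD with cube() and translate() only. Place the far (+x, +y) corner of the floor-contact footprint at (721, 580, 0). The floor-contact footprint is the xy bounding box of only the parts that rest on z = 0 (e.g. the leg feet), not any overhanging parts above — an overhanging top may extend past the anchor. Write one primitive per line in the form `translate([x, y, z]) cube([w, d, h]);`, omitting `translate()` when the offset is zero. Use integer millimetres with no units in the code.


// leg_h = 396 - 22 = 374
translate([398, 271, 374]) cube([323, 309, 22]);
translate([398, 271, 0]) cube([38, 38, 374]);
translate([683, 271, 0]) cube([38, 38, 374]);
translate([398, 542, 0]) cube([38, 38, 374]);
translate([683, 542, 0]) cube([38, 38, 374]);


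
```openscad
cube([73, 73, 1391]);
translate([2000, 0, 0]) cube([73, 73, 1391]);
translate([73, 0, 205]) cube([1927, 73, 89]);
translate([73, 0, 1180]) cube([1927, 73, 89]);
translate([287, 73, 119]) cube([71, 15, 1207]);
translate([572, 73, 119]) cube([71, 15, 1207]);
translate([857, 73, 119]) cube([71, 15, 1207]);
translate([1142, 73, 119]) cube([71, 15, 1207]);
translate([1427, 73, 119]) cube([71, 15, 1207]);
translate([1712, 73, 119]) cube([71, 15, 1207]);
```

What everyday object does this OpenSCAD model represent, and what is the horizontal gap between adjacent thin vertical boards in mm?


A fence section. The picket gap is 214 mm.

Two posts, two rails, 6 pickets — a fence section. Span 1927 mm holds 6 pickets of 71 mm with 7 equal gaps: ⌊(1927 − 6·71) / 7⌋ = 214 mm.


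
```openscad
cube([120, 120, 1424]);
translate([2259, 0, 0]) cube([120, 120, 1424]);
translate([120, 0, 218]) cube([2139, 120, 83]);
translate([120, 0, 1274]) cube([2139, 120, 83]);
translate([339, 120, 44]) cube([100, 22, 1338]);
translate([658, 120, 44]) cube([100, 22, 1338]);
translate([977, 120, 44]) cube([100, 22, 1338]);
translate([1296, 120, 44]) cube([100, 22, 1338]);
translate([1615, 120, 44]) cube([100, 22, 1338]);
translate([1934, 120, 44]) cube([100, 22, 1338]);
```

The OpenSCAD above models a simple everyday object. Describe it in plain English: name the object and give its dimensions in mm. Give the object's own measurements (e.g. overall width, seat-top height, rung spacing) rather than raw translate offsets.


A fence section. Two 120×120 mm posts, 1424 mm tall, stand on the floor with a clear span of 2139 mm between their inner faces. Two horizontal rails of 120×83 mm section span the gap between the posts with their undersides at z = 218 mm and z = 1274 mm, flush with the posts' −y face. 6 pickets, each 100 mm wide, 22 mm thick and 1338 mm tall, are fixed to the +y face of the rails with their bottoms at z = 44 mm, spaced across the span with a 219 mm gap after the −x post and between neighbouring pickets, with 225 mm left before the +x post.


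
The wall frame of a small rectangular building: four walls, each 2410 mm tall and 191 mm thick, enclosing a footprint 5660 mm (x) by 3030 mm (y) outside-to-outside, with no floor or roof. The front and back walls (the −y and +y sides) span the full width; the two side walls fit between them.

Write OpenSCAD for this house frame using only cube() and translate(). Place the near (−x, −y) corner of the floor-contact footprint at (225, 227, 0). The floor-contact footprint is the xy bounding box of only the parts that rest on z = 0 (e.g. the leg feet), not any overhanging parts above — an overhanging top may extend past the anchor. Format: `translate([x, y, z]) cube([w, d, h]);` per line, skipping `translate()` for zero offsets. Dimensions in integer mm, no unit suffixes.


translate([225, 227, 0]) cube([5660, 191, 2410]);
translate([225, 3066, 0]) cube([5660, 191, 2410]);
translate([225, 418, 0]) cube([191, 2648, 2410]);
translate([5694, 418, 0]) cube([191, 2648, 2410]);


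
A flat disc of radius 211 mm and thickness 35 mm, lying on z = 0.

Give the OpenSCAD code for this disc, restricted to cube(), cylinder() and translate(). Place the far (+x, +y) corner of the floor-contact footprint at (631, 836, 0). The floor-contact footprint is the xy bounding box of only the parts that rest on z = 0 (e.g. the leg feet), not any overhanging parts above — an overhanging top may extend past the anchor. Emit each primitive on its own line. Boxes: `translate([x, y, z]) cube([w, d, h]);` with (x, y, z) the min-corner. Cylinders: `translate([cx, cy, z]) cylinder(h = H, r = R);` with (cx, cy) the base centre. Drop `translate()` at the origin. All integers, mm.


translate([420, 625, 0]) cylinder(h = 35, r = 211);


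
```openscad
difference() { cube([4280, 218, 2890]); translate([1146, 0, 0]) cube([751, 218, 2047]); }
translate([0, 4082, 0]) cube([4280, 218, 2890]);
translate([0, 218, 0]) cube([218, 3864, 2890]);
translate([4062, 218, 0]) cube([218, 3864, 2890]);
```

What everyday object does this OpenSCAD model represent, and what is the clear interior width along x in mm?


A single room. The interior width is 3844 mm.

Four walls enclosing a rectangle with a door in the front wall — a room. Outside width 4280 minus two 218 mm walls gives 3844 mm.


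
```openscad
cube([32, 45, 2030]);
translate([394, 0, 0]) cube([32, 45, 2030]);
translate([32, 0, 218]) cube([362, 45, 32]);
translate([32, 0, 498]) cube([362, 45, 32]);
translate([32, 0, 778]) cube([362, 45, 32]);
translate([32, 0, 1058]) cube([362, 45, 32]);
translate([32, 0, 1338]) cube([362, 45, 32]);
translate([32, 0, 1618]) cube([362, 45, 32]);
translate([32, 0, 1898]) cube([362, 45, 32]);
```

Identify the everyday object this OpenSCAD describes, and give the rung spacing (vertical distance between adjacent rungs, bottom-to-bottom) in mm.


A ladder. The rung spacing is 280 mm.

Two tall 32×45 posts with 7 short bars between them — a ladder. Adjacent rungs sit at z = 218 and z = 498, so the spacing is 498 − 218 = 280 mm.


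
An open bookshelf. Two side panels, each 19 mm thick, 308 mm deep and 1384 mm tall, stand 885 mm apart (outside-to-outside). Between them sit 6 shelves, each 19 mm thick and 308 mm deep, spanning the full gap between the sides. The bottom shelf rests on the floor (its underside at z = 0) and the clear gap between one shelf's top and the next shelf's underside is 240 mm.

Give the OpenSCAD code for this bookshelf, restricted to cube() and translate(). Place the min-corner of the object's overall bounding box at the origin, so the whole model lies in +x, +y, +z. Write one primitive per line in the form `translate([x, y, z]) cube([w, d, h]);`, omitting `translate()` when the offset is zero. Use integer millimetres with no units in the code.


cube([19, 308, 1384]);
translate([866, 0, 0]) cube([19, 308, 1384]);
translate([19, 0, 0]) cube([847, 308, 19]);
translate([19, 0, 259]) cube([847, 308, 19]);
translate([19, 0, 518]) cube([847, 308, 19]);
translate([19, 0, 777]) cube([847, 308, 19]);
translate([19, 0, 1036]) cube([847, 308, 19]);
translate([19, 0, 1295]) cube([847, 308, 19]);


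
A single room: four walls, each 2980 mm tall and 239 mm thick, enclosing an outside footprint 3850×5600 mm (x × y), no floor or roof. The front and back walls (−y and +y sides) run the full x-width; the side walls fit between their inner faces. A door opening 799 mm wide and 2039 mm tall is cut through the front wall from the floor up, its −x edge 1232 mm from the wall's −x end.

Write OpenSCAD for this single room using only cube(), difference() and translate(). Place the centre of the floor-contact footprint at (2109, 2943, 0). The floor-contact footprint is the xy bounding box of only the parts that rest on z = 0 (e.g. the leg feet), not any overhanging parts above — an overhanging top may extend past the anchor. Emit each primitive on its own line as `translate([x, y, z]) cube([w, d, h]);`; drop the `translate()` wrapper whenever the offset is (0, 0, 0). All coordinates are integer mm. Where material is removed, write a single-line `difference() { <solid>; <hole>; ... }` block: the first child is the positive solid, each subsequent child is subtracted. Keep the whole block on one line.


difference() { translate([184, 143, 0]) cube([3850, 239, 2980]); translate([1416, 143, 0]) cube([799, 239, 2039]); }
translate([184, 5504, 0]) cube([3850, 239, 2980]);
translate([184, 382, 0]) cube([239, 5122, 2980]);
translate([3795, 382, 0]) cube([239, 5122, 2980]);


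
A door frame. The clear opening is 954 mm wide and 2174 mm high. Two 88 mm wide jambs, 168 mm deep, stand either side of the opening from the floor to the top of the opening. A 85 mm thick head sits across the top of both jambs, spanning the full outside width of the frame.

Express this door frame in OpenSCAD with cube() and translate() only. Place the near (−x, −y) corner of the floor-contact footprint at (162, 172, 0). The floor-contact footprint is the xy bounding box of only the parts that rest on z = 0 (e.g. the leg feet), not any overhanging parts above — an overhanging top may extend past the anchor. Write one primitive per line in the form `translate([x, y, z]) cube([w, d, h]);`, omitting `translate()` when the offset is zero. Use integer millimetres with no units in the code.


translate([162, 172, 0]) cube([88, 168, 2174]);
translate([1204, 172, 0]) cube([88, 168, 2174]);
translate([162, 172, 2174]) cube([1130, 168, 85]);


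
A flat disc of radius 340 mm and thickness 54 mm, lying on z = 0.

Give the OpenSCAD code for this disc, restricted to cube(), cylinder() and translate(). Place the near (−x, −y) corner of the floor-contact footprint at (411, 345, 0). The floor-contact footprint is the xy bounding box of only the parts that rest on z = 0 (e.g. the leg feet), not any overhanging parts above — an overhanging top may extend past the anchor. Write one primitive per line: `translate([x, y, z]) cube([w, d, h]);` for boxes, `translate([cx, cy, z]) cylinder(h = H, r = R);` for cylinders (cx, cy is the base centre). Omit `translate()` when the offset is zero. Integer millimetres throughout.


translate([751, 685, 0]) cylinder(h = 54, r = 340);


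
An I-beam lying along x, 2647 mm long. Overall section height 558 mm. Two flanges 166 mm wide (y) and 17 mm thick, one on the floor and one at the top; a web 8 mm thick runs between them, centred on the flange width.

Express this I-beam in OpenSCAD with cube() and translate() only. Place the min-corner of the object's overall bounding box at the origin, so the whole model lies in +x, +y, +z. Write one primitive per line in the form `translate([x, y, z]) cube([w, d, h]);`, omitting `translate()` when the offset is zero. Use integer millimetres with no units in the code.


cube([2647, 166, 17]);
translate([0, 79, 17]) cube([2647, 8, 524]);
translate([0, 0, 541]) cube([2647, 166, 17]);


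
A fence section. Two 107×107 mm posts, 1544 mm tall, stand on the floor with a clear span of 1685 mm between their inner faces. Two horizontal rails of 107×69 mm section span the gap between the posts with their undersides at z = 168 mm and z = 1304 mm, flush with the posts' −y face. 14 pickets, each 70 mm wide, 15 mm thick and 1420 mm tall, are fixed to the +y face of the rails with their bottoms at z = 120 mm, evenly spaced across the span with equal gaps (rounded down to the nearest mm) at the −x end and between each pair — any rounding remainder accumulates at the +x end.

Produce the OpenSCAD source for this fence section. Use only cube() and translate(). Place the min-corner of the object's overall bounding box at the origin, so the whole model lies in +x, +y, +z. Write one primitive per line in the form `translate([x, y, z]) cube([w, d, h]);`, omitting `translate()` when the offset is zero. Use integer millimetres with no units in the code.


cube([107, 107, 1544]);
translate([1792, 0, 0]) cube([107, 107, 1544]);
translate([107, 0, 168]) cube([1685, 107, 69]);
translate([107, 0, 1304]) cube([1685, 107, 69]);
translate([154, 107, 120]) cube([70, 15, 1420]);
translate([271, 107, 120]) cube([70, 15, 1420]);
translate([388, 107, 120]) cube([70, 15, 1420]);
translate([505, 107, 120]) cube([70, 15, 1420]);
translate([622, 107, 120]) cube([70, 15, 1420]);
translate([739, 107, 120]) cube([70, 15, 1420]);
translate([856, 107, 120]) cube([70, 15, 1420]);
translate([973, 107, 120]) cube([70, 15, 1420]);
translate([1090, 107, 120]) cube([70, 15, 1420]);
translate([1207, 107, 120]) cube([70, 15, 1420]);
translate([1324, 107, 120]) cube([70, 15, 1420]);
translate([1441, 107, 120]) cube([70, 15, 1420]);
translate([1558, 107, 120]) cube([70, 15, 1420]);
translate([1675, 107, 120]) cube([70, 15, 1420]);


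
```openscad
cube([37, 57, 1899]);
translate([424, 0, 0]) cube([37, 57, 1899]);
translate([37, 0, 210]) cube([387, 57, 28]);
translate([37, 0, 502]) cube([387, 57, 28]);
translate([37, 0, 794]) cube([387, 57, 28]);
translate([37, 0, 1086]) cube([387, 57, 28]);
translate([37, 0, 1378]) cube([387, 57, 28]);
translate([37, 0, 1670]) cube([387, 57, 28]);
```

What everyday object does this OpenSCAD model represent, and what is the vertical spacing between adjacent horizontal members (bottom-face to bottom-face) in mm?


A ladder. The rung spacing is 292 mm.

Two tall 37×57 posts with 6 short bars between them — a ladder. Adjacent rungs sit at z = 210 and z = 502, so the spacing is 502 − 210 = 292 mm.


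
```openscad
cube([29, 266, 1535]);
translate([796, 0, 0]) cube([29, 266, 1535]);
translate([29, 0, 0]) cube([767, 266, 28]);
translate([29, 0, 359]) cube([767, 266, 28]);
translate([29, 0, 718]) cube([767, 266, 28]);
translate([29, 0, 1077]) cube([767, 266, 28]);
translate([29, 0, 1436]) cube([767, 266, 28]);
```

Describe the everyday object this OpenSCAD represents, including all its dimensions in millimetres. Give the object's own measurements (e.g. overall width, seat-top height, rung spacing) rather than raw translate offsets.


An open bookshelf. Two side panels, each 29 mm thick, 266 mm deep and 1535 mm tall, stand 825 mm apart (outside-to-outside). Between them sit 5 shelves, each 28 mm thick and 266 mm deep, spanning the full gap between the sides. The bottom shelf rests on the floor (its underside at z = 0) and the clear gap between one shelf's top and the next shelf's underside is 331 mm.


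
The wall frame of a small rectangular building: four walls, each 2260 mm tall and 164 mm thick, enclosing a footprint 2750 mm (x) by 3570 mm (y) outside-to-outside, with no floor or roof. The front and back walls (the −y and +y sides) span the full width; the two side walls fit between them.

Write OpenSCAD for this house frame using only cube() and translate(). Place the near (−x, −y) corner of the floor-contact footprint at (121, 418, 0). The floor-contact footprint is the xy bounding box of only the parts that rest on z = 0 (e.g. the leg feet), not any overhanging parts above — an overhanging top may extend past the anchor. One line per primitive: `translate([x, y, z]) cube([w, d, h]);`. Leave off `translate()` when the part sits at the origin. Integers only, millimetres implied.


translate([121, 418, 0]) cube([2750, 164, 2260]);
translate([121, 3824, 0]) cube([2750, 164, 2260]);
translate([121, 582, 0]) cube([164, 3242, 2260]);
translate([2707, 582, 0]) cube([164, 3242, 2260]);


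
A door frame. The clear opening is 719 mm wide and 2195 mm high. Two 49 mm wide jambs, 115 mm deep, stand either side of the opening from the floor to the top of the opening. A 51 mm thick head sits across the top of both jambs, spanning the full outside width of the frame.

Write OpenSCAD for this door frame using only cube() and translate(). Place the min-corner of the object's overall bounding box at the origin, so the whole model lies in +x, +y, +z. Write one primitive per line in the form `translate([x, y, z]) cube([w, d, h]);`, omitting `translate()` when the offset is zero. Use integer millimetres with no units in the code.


cube([49, 115, 2195]);
translate([768, 0, 0]) cube([49, 115, 2195]);
translate([0, 0, 2195]) cube([817, 115, 51]);


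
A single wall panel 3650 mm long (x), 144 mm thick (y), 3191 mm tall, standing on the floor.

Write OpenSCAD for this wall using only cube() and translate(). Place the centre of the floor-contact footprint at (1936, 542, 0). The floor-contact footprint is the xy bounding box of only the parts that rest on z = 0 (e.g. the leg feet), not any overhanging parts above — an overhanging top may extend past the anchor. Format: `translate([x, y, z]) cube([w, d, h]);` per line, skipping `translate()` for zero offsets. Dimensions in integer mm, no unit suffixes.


translate([111, 470, 0]) cube([3650, 144, 3191]);
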